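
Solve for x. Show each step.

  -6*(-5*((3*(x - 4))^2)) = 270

Step 1. [-6*(-5*((3*(x - 4))^2)) = 270] LHS = -6·(…); ÷-6 both sides. So div: -5*((3*(x - 4))^2) = -45.
Step 2. [-5*((3*(x - 4))^2) = -45] leading coefficient -5: divide by -5, so div: (3*(x - 4))^2 = 9.
Step 3. [(3*(x - 4))^2 = 9] 9 ≥ 0, LHS is (·)² — take ±√, so sqrt: 3*(x - 4) = 3 or -3.
Step 4. [3*(x - 4) = 3 or -3] LHS = 3·(…); ÷3 both sides, so div: x - 4 = 1 or -1.
Step 5. [x - 4 = 1 or -1] -4 is outermost — add 4 both sides, so sub: x = 5 or 3.

Answer: x ∈ {3, 5}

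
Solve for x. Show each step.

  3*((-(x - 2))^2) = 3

Step 1. [3*((-(x - 2))^2) = 3] 3·(inner) — divide through by 3, so div: (-(x - 2))^2 = 1.
Step 2. [(-(x - 2))^2 = 1] √ both sides: 1 ≥ 0 gives two branches ⇒ sqrt: -(x - 2) = 1 or -1.
Step 3. [-(x - 2) = 1 or -1] LHS negated; negate both sides ⇒ neg: x - 2 = -1 or 1.
Step 4. [x - 2 = -1 or 1] 2 comes off first (add 2). So sub: x = 1 or 3.

Answer: x ∈ {1, 3}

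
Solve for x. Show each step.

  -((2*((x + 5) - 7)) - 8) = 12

Step 1. [-((2*((x + 5) - 7)) - 8) = 12] leading − — multiply by −1 ⇒ neg: (2*((x + 5) - 7)) - 8 = -12.
Step 2. [(2*((x + 5) - 7)) - 8 = -12] 2 divides every term; factor it out ⇒ factor: ((x + 5) - 7) - 4 = -6.
Step 3. [((x + 5) - 7) - 4 = -6] add 4: x sits inside (… - 4) ⇒ sub: (x + 5) - 7 = -2.
Step 4. [(x + 5) - 7 = -2] peel the -7: add 7 from each side ⇒ sub: x + 5 = 5.
Step 5. [x + 5 = 5] 5 comes off first (subtract 5). So sub: x = 0.

Answer: x ∈ {0}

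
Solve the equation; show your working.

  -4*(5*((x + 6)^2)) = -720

Step 1. [-4*(5*((x + 6)^2)) = -720] -4 out front; divide by -4. So div: 5*((x + 6)^2) = 180.
Step 2. [5*((x + 6)^2) = 180] 5·(inner) — divide through by 5. So div: (x + 6)^2 = 36.
Step 3. [(x + 6)^2 = 36] 36 ≥ 0, LHS is (·)² — take ±√ ⇒ sqrt: x + 6 = 6 or -6.
Step 4. [x + 6 = 6 or -6] the outer +6 inverts by subtracting 6 ⇒ sub: x = 0 or -12.

Answer: x ∈ {-12, 0}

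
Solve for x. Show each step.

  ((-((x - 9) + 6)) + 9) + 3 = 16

Step 1. [((-((x - 9) + 6)) + 9) + 3 = 16] 3 comes off first (subtract 3) ⇒ sub: (-((x - 9) + 6)) + 9 = 13.
Step 2. [(-((x - 9) + 6)) + 9 = 13] peel the +9: subtract 9 from each side, so sub: -((x - 9) + 6) = 4.
Step 3. [-((x - 9) + 6) = 4] leading − — multiply by −1. So neg: (x - 9) + 6 = -4.
Step 4. [(x - 9) + 6 = -4] peel the +6: subtract 6 from each side, so sub: x - 9 = -10.
Step 5. [x - 9 = -10] peel the -9: add 9 from each side. So sub: x = -1.

Answer: x ∈ {-1}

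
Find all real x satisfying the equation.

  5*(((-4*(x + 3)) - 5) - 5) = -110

Step 1. [5*(((-4*(x + 3)) - 5) - 5) = -110] leading coefficient 5: divide by 5 ⇒ div: ((-4*(x + 3)) - 5) - 5 = -22.
Step 2. [((-4*(x + 3)) - 5) - 5 = -22] -5 is outermost — add 5 both sides, so sub: (-4*(x + 3)) - 5 = -17.
Step 3. [(-4*(x + 3)) - 5 = -17] 5 comes off first (add 5) ⇒ sub: -4*(x + 3) = -12.
Step 4. [-4*(x + 3) = -12] -4·(inner) — divide through by -4 ⇒ div: x + 3 = 3.
Step 5. [x + 3 = 3] subtract 3: x sits inside (… + 3). So sub: x = 0.

Answer: x ∈ {0}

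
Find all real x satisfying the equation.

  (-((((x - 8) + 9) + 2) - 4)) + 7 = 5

Step 1. [(-((((x - 8) + 9) + 2) - 4)) + 7 = 5] the outer +7 inverts by subtracting 7 ⇒ sub: -((((x - 8) + 9) + 2) - 4) = -2.
Step 2. [-((((x - 8) + 9) + 2) - 4) = -2] flip signs both sides ⇒ neg: (((x - 8) + 9) + 2) - 4 = 2.
Step 3. [(((x - 8) + 9) + 2) - 4 = 2] -4 is outermost — add 4 both sides, so sub: ((x - 8) + 9) + 2 = 6.
Step 4. [((x - 8) + 9) + 2 = 6] +2 is outermost — subtract 2 both sides ⇒ sub: (x - 8) + 9 = 4.
Step 5. [(x - 8) + 9 = 4] peel the +9: subtract 9 from each side, so sub: x - 8 = -5.
Step 6. [x - 8 = -5] 8 comes off first (add 8), so sub: x = 3.

Answer: x ∈ {3}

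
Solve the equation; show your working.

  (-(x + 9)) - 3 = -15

Step 1. [(-(x + 9)) - 3 = -15] add 3: x sits inside (… - 3), so sub: -(x + 9) = -12.
Step 2. [-(x + 9) = -12] LHS negated; negate both sides, so neg: x + 9 = 12.
Step 3. [x + 9 = 12] the outer +9 inverts by subtracting 9 ⇒ sub: x = 3.

Answer: x ∈ {3}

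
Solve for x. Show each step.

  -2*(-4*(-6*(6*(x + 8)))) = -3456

Step 1. [-2*(-4*(-6*(6*(x + 8)))) = -3456] -2 out front; divide by -2. So div: -4*(-6*(6*(x + 8))) = 1728.
Step 2. [-4*(-6*(6*(x + 8))) = 1728] divide by the outer -4 ⇒ div: -6*(6*(x + 8)) = -432.
Step 3. [-6*(6*(x + 8)) = -432] -6·(inner) — divide through by -6, so div: 6*(x + 8) = 72.
Step 4. [6*(x + 8) = 72] leading coefficient 6: divide by 6 ⇒ div: x + 8 = 12.
Step 5. [x + 8 = 12] 8 comes off first (subtract 8), so sub: x = 4.

Answer: x ∈ {4}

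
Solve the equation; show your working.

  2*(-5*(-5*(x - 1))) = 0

Step 1. [2*(-5*(-5*(x - 1))) = 0] 2·(inner) — divide through by 2 ⇒ div: -5*(-5*(x - 1)) = 0.
Step 2. [-5*(-5*(x - 1)) = 0] leading coefficient -5: divide by -5, so div: -5*(x - 1) = 0.
Step 3. [-5*(x - 1) = 0] leading coefficient -5: divide by -5 ⇒ div: x - 1 = 0.
Step 4. [x - 1 = 0] the outer -1 inverts by adding 1, so sub: x = 1.

Answer: x ∈ {1}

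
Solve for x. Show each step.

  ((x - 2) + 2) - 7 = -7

Step 1. [((x - 2) + 2) - 7 = -7] the outer -7 inverts by adding 7, so sub: (x - 2) + 2 = 0.
Step 2. [(x - 2) + 2 = 0] peel the +2: subtract 2 from each side ⇒ sub: x - 2 = -2.
Step 3. [x - 2 = -2] peel the -2: add 2 from each side, so sub: x = 0.

Answer: x ∈ {0}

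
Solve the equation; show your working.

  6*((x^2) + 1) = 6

Step 1. [6*((x^2) + 1) = 6] divide by the outer 6, so div: (x^2) + 1 = 1.
Step 2. [(x^2) + 1 = 1] +1 is outermost — subtract 1 both sides, so sub: x^2 = 0.
Step 3. [x^2 = 0] LHS squared, RHS 0 ≥ 0: apply √ (±) ⇒ sqrt: x = 0.

Answer: x ∈ {0}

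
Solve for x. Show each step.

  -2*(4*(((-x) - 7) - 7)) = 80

Step 1. [-2*(4*(((-x) - 7) - 7)) = 80] -2·(inner) — divide through by -2, so div: 4*(((-x) - 7) - 7) = -40.
Step 2. [4*(((-x) - 7) - 7) = -40] LHS = 4·(…); ÷4 both sides, so div: ((-x) - 7) - 7 = -10.
Step 3. [((-x) - 7) - 7 = -10] add 7: x sits inside (… - 7) ⇒ sub: (-x) - 7 = -3.
Step 4. [(-x) - 7 = -3] add 7: x sits inside (… - 7), so sub: -x = 4.
Step 5. [-x = 4] leading − — multiply by −1, so neg: x = -4.

Answer: x ∈ {-4}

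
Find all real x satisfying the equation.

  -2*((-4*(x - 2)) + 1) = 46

Step 1. [-2*((-4*(x - 2)) + 1) = 46] leading coefficient -2: divide by -2. So div: (-4*(x - 2)) + 1 = -23.
Step 2. [(-4*(x - 2)) + 1 = -23] subtract 1: x sits inside (… + 1), so sub: -4*(x - 2) = -24.
Step 3. [-4*(x - 2) = -24] -4 out front; divide by -4, so div: x - 2 = 6.
Step 4. [x - 2 = 6] peel the -2: add 2 from each side ⇒ sub: x = 8.

Answer: x ∈ {8}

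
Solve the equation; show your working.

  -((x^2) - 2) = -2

Step 1. [-((x^2) - 2) = -2] flip signs both sides ⇒ neg: (x^2) - 2 = 2.
Step 2. [(x^2) - 2 = 2] 2 comes off first (add 2), so sub: x^2 = 4.
Step 3. [x^2 = 4] √ both sides: 4 ≥ 0 gives two branches. So sqrt: x = 2 or -2.

Answer: x ∈ {-2, 2}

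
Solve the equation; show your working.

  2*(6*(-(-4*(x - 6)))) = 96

Step 1. [2*(6*(-(-4*(x - 6)))) = 96] 2 out front; divide by 2 ⇒ div: 6*(-(-4*(x - 6))) = 48.
Step 2. [6*(-(-4*(x - 6))) = 48] 6 out front; divide by 6. So div: -(-4*(x - 6)) = 8.
Step 3. [-(-4*(x - 6)) = 8] LHS negated; negate both sides ⇒ neg: -4*(x - 6) = -8.
Step 4. [-4*(x - 6) = -8] LHS = -4·(…); ÷-4 both sides. So div: x - 6 = 2.
Step 5. [x - 6 = 2] -6 is outermost — add 6 both sides, so sub: x = 8.

Answer: x ∈ {8}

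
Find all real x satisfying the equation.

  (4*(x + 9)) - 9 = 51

Step 1. [(4*(x + 9)) - 9 = 51] 9 comes off first (add 9) ⇒ sub: 4*(x + 9) = 60.
Step 2. [4*(x + 9) = 60] leading coefficient 4: divide by 4, so div: x + 9 = 15.
Step 3. [x + 9 = 15] the outer +9 inverts by subtracting 9. So sub: x = 6.

Answer: x ∈ {6}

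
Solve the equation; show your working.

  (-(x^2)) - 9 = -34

Step 1. [(-(x^2)) - 9 = -34] 9 comes off first (add 9) ⇒ sub: -(x^2) = -25.
Step 2. [-(x^2) = -25] flip signs both sides ⇒ neg: x^2 = 25.
Step 3. [x^2 = 25] √ both sides: 25 ≥ 0 gives two branches, so sqrt: x = 5 or -5.

Answer: x ∈ {-5, 5}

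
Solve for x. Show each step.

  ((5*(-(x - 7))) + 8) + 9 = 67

Step 1. [((5*(-(x - 7))) + 8) + 9 = 67] 9 comes off first (subtract 9). So sub: (5*(-(x - 7))) + 8 = 58.
Step 2. [(5*(-(x - 7))) + 8 = 58] +8 is outermost — subtract 8 both sides ⇒ sub: 5*(-(x - 7)) = 50.
Step 3. [5*(-(x - 7)) = 50] 5·(inner) — divide through by 5. So div: -(x - 7) = 10.
Step 4. [-(x - 7) = 10] leading − — multiply by −1. So neg: x - 7 = -10.
Step 5. [x - 7 = -10] peel the -7: add 7 from each side, so sub: x = -3.

Answer: x ∈ {-3}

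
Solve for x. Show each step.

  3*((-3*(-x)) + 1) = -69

Step 1. [3*((-3*(-x)) + 1) = -69] LHS = 3·(…); ÷3 both sides. So div: (-3*(-x)) + 1 = -23.
Step 2. [(-3*(-x)) + 1 = -23] peel the +1: subtract 1 from each side, so sub: -3*(-x) = -24.
Step 3. [-3*(-x) = -24] -3 out front; divide by -3, so div: -x = 8.
Step 4. [-x = 8] leading − — multiply by −1. So neg: x = -8.

Answer: x ∈ {-8}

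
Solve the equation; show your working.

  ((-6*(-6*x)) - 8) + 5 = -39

Step 1. [((-6*(-6*x)) - 8) + 5 = -39] subtract 5: x sits inside (… + 5). So sub: (-6*(-6*x)) - 8 = -44.
Step 2. [(-6*(-6*x)) - 8 = -44] -8 is outermost — add 8 both sides, so sub: -6*(-6*x) = -36.
Step 3. [-6*(-6*x) = -36] LHS = -6·(…); ÷-6 both sides, so div: -6*x = 6.
Step 4. [-6*x = 6] leading coefficient -6: divide by -6 ⇒ div: x = -1.

Answer: x ∈ {-1}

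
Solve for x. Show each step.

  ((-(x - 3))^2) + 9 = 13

Step 1. [((-(x - 3))^2) + 9 = 13] 9 comes off first (subtract 9), so sub: (-(x - 3))^2 = 4.
Step 2. [(-(x - 3))^2 = 4] √ both sides: 4 ≥ 0 gives two branches. So sqrt: -(x - 3) = 2 or -2.
Step 3. [-(x - 3) = 2 or -2] LHS negated; negate both sides ⇒ neg: x - 3 = -2 or 2.
Step 4. [x - 3 = -2 or 2] the outer -3 inverts by adding 3. So sub: x = 1 or 5.

Answer: x ∈ {1, 5}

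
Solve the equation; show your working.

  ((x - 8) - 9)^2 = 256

Step 1. [((x - 8) - 9)^2 = 256] LHS squared, RHS 256 ≥ 0: apply √ (±) ⇒ sqrt: (x - 8) - 9 = 16 or -16.
Step 2. [(x - 8) - 9 = 16 or -16] -9 is outermost — add 9 both sides ⇒ sub: x - 8 = 25 or -7.
Step 3. [x - 8 = 25 or -7] peel the -8: add 8 from each side, so sub: x = 33 or 1.

Answer: x ∈ {1, 33}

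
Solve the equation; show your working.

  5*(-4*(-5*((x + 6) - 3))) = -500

Step 1. [5*(-4*(-5*((x + 6) - 3))) = -500] divide by the outer 5 ⇒ div: -4*(-5*((x + 6) - 3)) = -100.
Step 2. [-4*(-5*((x + 6) - 3)) = -100] -4·(inner) — divide through by -4, so div: -5*((x + 6) - 3) = 25.
Step 3. [-5*((x + 6) - 3) = 25] -5 out front; divide by -5, so div: (x + 6) - 3 = -5.
Step 4. [(x + 6) - 3 = -5] the outer -3 inverts by adding 3 ⇒ sub: x + 6 = -2.
Step 5. [x + 6 = -2] the outer +6 inverts by subtracting 6. So sub: x = -8.

Answer: x ∈ {-8}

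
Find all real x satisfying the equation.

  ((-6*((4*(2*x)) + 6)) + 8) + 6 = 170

Step 1. [((-6*((4*(2*x)) + 6)) + 8) + 6 = 170] the outer +6 inverts by subtracting 6 ⇒ sub: (-6*((4*(2*x)) + 6)) + 8 = 164.
Step 2. [(-6*((4*(2*x)) + 6)) + 8 = 164] subtract 8: x sits inside (… + 8). So sub: -6*((4*(2*x)) + 6) = 156.
Step 3. [-6*((4*(2*x)) + 6) = 156] divide by the outer -6 ⇒ div: (4*(2*x)) + 6 = -26.
Step 4. [(4*(2*x)) + 6 = -26] the outer +6 inverts by subtracting 6. So sub: 4*(2*x) = -32.
Step 5. [4*(2*x) = -32] 4·(inner) — divide through by 4 ⇒ div: 2*x = -8.
Step 6. [2*x = -8] LHS = 2·(…); ÷2 both sides. So div: x = -4.

Answer: x ∈ {-4}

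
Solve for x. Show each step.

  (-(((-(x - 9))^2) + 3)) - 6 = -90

Step 1. [(-(((-(x - 9))^2) + 3)) - 6 = -90] 6 comes off first (add 6) ⇒ sub: -(((-(x - 9))^2) + 3) = -84.
Step 2. [-(((-(x - 9))^2) + 3) = -84] flip signs both sides ⇒ neg: ((-(x - 9))^2) + 3 = 84.
Step 3. [((-(x - 9))^2) + 3 = 84] 3 comes off first (subtract 3). So sub: (-(x - 9))^2 = 81.
Step 4. [(-(x - 9))^2 = 81] LHS squared, RHS 81 ≥ 0: apply √ (±). So sqrt: -(x - 9) = 9 or -9.
Step 5. [-(x - 9) = 9 or -9] LHS negated; negate both sides ⇒ neg: x - 9 = -9 or 9.
Step 6. [x - 9 = -9 or 9] -9 is outermost — add 9 both sides ⇒ sub: x = 0 or 18.

Answer: x ∈ {0, 18}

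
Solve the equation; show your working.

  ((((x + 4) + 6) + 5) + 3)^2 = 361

Step 1. [((((x + 4) + 6) + 5) + 3)^2 = 361] 361 ≥ 0, LHS is (·)² — take ±√ ⇒ sqrt: (((x + 4) + 6) + 5) + 3 = 19 or -19.
Step 2. [(((x + 4) + 6) + 5) + 3 = 19 or -19] the outer +3 inverts by subtracting 3, so sub: ((x + 4) + 6) + 5 = 16 or -22.
Step 3. [((x + 4) + 6) + 5 = 16 or -22] +5 is outermost — subtract 5 both sides. So sub: (x + 4) + 6 = 11 or -27.
Step 4. [(x + 4) + 6 = 11 or -27] peel the +6: subtract 6 from each side. So sub: x + 4 = 5 or -33.
Step 5. [x + 4 = 5 or -33] 4 comes off first (subtract 4), so sub: x = 1 or -37.

Answer: x ∈ {-37, 1}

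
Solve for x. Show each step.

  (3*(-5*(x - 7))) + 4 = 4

Step 1. [(3*(-5*(x - 7))) + 4 = 4] 4 comes off first (subtract 4) ⇒ sub: 3*(-5*(x - 7)) = 0.
Step 2. [3*(-5*(x - 7)) = 0] divide by the outer 3, so div: -5*(x - 7) = 0.
Step 3. [-5*(x - 7) = 0] -5·(inner) — divide through by -5. So div: x - 7 = 0.
Step 4. [x - 7 = 0] -7 is outermost — add 7 both sides, so sub: x = 7.

Answer: x ∈ {7}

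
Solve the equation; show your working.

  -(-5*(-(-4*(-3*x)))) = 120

Step 1. [-(-5*(-(-4*(-3*x)))) = 120] LHS negated; negate both sides, so neg: -5*(-(-4*(-3*x))) = -120.
Step 2. [-5*(-(-4*(-3*x))) = -120] -5·(inner) — divide through by -5. So div: -(-4*(-3*x)) = 24.
Step 3. [-(-4*(-3*x)) = 24] flip signs both sides ⇒ neg: -4*(-3*x) = -24.
Step 4. [-4*(-3*x) = -24] -4 out front; divide by -4. So div: -3*x = 6.
Step 5. [-3*x = 6] divide by the outer -3 ⇒ div: x = -2.

Answer: x ∈ {-2}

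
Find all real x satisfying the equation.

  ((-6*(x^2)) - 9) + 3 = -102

Step 1. [((-6*(x^2)) - 9) + 3 = -102] 3 comes off first (subtract 3) ⇒ sub: (-6*(x^2)) - 9 = -105.
Step 2. [(-6*(x^2)) - 9 = -105] 9 comes off first (add 9). So sub: -6*(x^2) = -96.
Step 3. [-6*(x^2) = -96] -6 out front; divide by -6. So div: x^2 = 16.
Step 4. [x^2 = 16] √ both sides: 16 ≥ 0 gives two branches. So sqrt: x = 4 or -4.

Answer: x ∈ {-4, 4}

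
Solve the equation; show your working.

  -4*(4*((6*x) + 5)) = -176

Step 1. [-4*(4*((6*x) + 5)) = -176] divide by the outer -4, so div: 4*((6*x) + 5) = 44.
Step 2. [4*((6*x) + 5) = 44] leading coefficient 4: divide by 4, so div: (6*x) + 5 = 11.
Step 3. [(6*x) + 5 = 11] peel the +5: subtract 5 from each side, so sub: 6*x = 6.
Step 4. [6*x = 6] leading coefficient 6: divide by 6. So div: x = 1.

Answer: x ∈ {1}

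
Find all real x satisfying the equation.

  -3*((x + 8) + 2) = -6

Step 1. [-3*((x + 8) + 2) = -6] LHS = -3·(…); ÷-3 both sides ⇒ div: (x + 8) + 2 = 2.
Step 2. [(x + 8) + 2 = 2] subtract 2: x sits inside (… + 2). So sub: x + 8 = 0.
Step 3. [x + 8 = 0] the outer +8 inverts by subtracting 8, so sub: x = -8.

Answer: x ∈ {-8}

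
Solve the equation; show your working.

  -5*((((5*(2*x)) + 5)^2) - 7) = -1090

Step 1. [-5*((((5*(2*x)) + 5)^2) - 7) = -1090] -5·(inner) — divide through by -5. So div: (((5*(2*x)) + 5)^2) - 7 = 218.
Step 2. [(((5*(2*x)) + 5)^2) - 7 = 218] peel the -7: add 7 from each side. So sub: ((5*(2*x)) + 5)^2 = 225.
Step 3. [((5*(2*x)) + 5)^2 = 225] LHS squared, RHS 225 ≥ 0: apply √ (±), so sqrt: (5*(2*x)) + 5 = 15 or -15.
Step 4. [(5*(2*x)) + 5 = 15 or -15] peel the +5: subtract 5 from each side. So sub: 5*(2*x) = 10 or -20.
Step 5. [5*(2*x) = 10 or -20] 5 out front; divide by 5 ⇒ div: 2*x = 2 or -4.
Step 6. [2*x = 2 or -4] leading coefficient 2: divide by 2 ⇒ div: x = 1 or -2.

Answer: x ∈ {-2, 1}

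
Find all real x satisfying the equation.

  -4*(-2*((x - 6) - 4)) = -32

Step 1. [-4*(-2*((x - 6) - 4)) = -32] LHS = -4·(…); ÷-4 both sides, so div: -2*((x - 6) - 4) = 8.
Step 2. [-2*((x - 6) - 4) = 8] divide by the outer -2, so div: (x - 6) - 4 = -4.
Step 3. [(x - 6) - 4 = -4] -4 is outermost — add 4 both sides, so sub: x - 6 = 0.
Step 4. [x - 6 = 0] peel the -6: add 6 from each side. So sub: x = 6.

Answer: x ∈ {6}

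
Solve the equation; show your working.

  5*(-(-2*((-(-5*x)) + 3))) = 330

Step 1. [5*(-(-2*((-(-5*x)) + 3))) = 330] divide by the outer 5 ⇒ div: -(-2*((-(-5*x)) + 3)) = 66.
Step 2. [-(-2*((-(-5*x)) + 3)) = 66] leading − — multiply by −1. So neg: -2*((-(-5*x)) + 3) = -66.
Step 3. [-2*((-(-5*x)) + 3) = -66] LHS = -2·(…); ÷-2 both sides. So div: (-(-5*x)) + 3 = 33.
Step 4. [(-(-5*x)) + 3 = 33] the outer +3 inverts by subtracting 3, so sub: -(-5*x) = 30.
Step 5. [-(-5*x) = 30] leading − — multiply by −1 ⇒ neg: -5*x = -30.
Step 6. [-5*x = -30] -5 out front; divide by -5. So div: x = 6.

Answer: x ∈ {6}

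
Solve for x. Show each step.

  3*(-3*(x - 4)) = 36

Step 1. [3*(-3*(x - 4)) = 36] divide by the outer 3 ⇒ div: -3*(x - 4) = 12.
Step 2. [-3*(x - 4) = 12] LHS = -3·(…); ÷-3 both sides ⇒ div: x - 4 = -4.
Step 3. [x - 4 = -4] -4 is outermost — add 4 both sides. So sub: x = 0.

Answer: x ∈ {0}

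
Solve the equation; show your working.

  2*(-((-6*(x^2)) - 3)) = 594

Step 1. [2*(-((-6*(x^2)) - 3)) = 594] leading coefficient 2: divide by 2. So div: -((-6*(x^2)) - 3) = 297.
Step 2. [-((-6*(x^2)) - 3) = 297] LHS negated; negate both sides. So neg: (-6*(x^2)) - 3 = -297.
Step 3. [(-6*(x^2)) - 3 = -297] add 3: x sits inside (… - 3), so sub: -6*(x^2) = -294.
Step 4. [-6*(x^2) = -294] divide by the outer -6 ⇒ div: x^2 = 49.
Step 5. [x^2 = 49] LHS squared, RHS 49 ≥ 0: apply √ (±), so sqrt: x = 7 or -7.

Answer: x ∈ {-7, 7}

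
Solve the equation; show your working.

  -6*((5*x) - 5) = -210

Step 1. [-6*((5*x) - 5) = -210] leading coefficient -6: divide by -6, so div: (5*x) - 5 = 35.
Step 2. [(5*x) - 5 = 35] peel the -5: add 5 from each side, so sub: 5*x = 40.
Step 3. [5*x = 40] LHS = 5·(…); ÷5 both sides. So div: x = 8.

Answer: x ∈ {8}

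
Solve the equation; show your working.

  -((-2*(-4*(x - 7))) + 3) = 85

Step 1. [-((-2*(-4*(x - 7))) + 3) = 85] flip signs both sides. So neg: (-2*(-4*(x - 7))) + 3 = -85.
Step 2. [(-2*(-4*(x - 7))) + 3 = -85] +3 is outermost — subtract 3 both sides, so sub: -2*(-4*(x - 7)) = -88.
Step 3. [-2*(-4*(x - 7)) = -88] -2·(inner) — divide through by -2. So div: -4*(x - 7) = 44.
Step 4. [-4*(x - 7) = 44] -4 out front; divide by -4, so div: x - 7 = -11.
Step 5. [x - 7 = -11] peel the -7: add 7 from each side. So sub: x = -4.

Answer: x ∈ {-4}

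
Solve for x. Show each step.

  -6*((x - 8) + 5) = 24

Step 1. [-6*((x - 8) + 5) = 24] leading coefficient -6: divide by -6 ⇒ div: (x - 8) + 5 = -4.
Step 2. [(x - 8) + 5 = -4] peel the +5: subtract 5 from each side. So sub: x - 8 = -9.
Step 3. [x - 8 = -9] 8 comes off first (add 8). So sub: x = -1.

Answer: x ∈ {-1}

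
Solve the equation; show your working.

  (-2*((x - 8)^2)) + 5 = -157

Step 1. [(-2*((x - 8)^2)) + 5 = -157] peel the +5: subtract 5 from each side. So sub: -2*((x - 8)^2) = -162.
Step 2. [-2*((x - 8)^2) = -162] divide by the outer -2. So div: (x - 8)^2 = 81.
Step 3. [(x - 8)^2 = 81] √ both sides: 81 ≥ 0 gives two branches. So sqrt: x - 8 = 9 or -9.
Step 4. [x - 8 = 9 or -9] add 8: x sits inside (… - 8) ⇒ sub: x = 17 or -1.

Answer: x ∈ {-1, 17}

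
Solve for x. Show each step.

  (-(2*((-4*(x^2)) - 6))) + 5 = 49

Step 1. [(-(2*((-4*(x^2)) - 6))) + 5 = 49] the outer +5 inverts by subtracting 5, so sub: -(2*((-4*(x^2)) - 6)) = 44.
Step 2. [-(2*((-4*(x^2)) - 6)) = 44] leading − — multiply by −1, so neg: 2*((-4*(x^2)) - 6) = -44.
Step 3. [2*((-4*(x^2)) - 6) = -44] LHS = 2·(…); ÷2 both sides, so div: (-4*(x^2)) - 6 = -22.
Step 4. [(-4*(x^2)) - 6 = -22] peel the -6: add 6 from each side, so sub: -4*(x^2) = -16.
Step 5. [-4*(x^2) = -16] -4 out front; divide by -4, so div: x^2 = 4.
Step 6. [x^2 = 4] √ both sides: 4 ≥ 0 gives two branches. So sqrt: x = 2 or -2.

Answer: x ∈ {-2, 2}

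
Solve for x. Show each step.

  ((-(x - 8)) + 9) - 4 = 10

Step 1. [((-(x - 8)) + 9) - 4 = 10] add 4: x sits inside (… - 4), so sub: (-(x - 8)) + 9 = 14.
Step 2. [(-(x - 8)) + 9 = 14] +9 is outermost — subtract 9 both sides ⇒ sub: -(x - 8) = 5.
Step 3. [-(x - 8) = 5] LHS negated; negate both sides, so neg: x - 8 = -5.
Step 4. [x - 8 = -5] 8 comes off first (add 8) ⇒ sub: x = 3.

Answer: x ∈ {3}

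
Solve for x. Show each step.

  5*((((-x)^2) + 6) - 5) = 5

Step 1. [5*((((-x)^2) + 6) - 5) = 5] LHS = 5·(…); ÷5 both sides. So div: (((-x)^2) + 6) - 5 = 1.
Step 2. [(((-x)^2) + 6) - 5 = 1] 5 comes off first (add 5), so sub: ((-x)^2) + 6 = 6.
Step 3. [((-x)^2) + 6 = 6] subtract 6: x sits inside (… + 6) ⇒ sub: (-x)^2 = 0.
Step 4. [(-x)^2 = 0] LHS squared, RHS 0 ≥ 0: apply √ (±). So sqrt: -x = 0.
Step 5. [-x = 0] leading − — multiply by −1 ⇒ neg: x = 0.

Answer: x ∈ {0}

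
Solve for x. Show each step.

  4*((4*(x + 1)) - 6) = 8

Step 1. [4*((4*(x + 1)) - 6) = 8] 4 out front; divide by 4, so div: (4*(x + 1)) - 6 = 2.
Step 2. [(4*(x + 1)) - 6 = 2] 6 comes off first (add 6), so sub: 4*(x + 1) = 8.
Step 3. [4*(x + 1) = 8] 4·(inner) — divide through by 4. So div: x + 1 = 2.
Step 4. [x + 1 = 2] subtract 1: x sits inside (… + 1). So sub: x = 1.

Answer: x ∈ {1}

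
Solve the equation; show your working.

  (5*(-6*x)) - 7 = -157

Step 1. [(5*(-6*x)) - 7 = -157] 7 comes off first (add 7) ⇒ sub: 5*(-6*x) = -150.
Step 2. [5*(-6*x) = -150] LHS = 5·(…); ÷5 both sides. So div: -6*x = -30.
Step 3. [-6*x = -30] leading coefficient -6: divide by -6. So div: x = 5.

Answer: x ∈ {5}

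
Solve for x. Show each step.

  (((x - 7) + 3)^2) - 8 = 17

Step 1. [(((x - 7) + 3)^2) - 8 = 17] 8 comes off first (add 8) ⇒ sub: ((x - 7) + 3)^2 = 25.
Step 2. [((x - 7) + 3)^2 = 25] LHS squared, RHS 25 ≥ 0: apply √ (±), so sqrt: (x - 7) + 3 = 5 or -5.
Step 3. [(x - 7) + 3 = 5 or -5] +3 is outermost — subtract 3 both sides ⇒ sub: x - 7 = 2 or -8.
Step 4. [x - 7 = 2 or -8] 7 comes off first (add 7). So sub: x = 9 or -1.

Answer: x ∈ {-1, 9}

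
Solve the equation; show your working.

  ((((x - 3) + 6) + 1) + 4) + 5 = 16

Step 1. [((((x - 3) + 6) + 1) + 4) + 5 = 16] subtract 5: x sits inside (… + 5), so sub: (((x - 3) + 6) + 1) + 4 = 11.
Step 2. [(((x - 3) + 6) + 1) + 4 = 11] the outer +4 inverts by subtracting 4, so sub: ((x - 3) + 6) + 1 = 7.
Step 3. [((x - 3) + 6) + 1 = 7] +1 is outermost — subtract 1 both sides, so sub: (x - 3) + 6 = 6.
Step 4. [(x - 3) + 6 = 6] the outer +6 inverts by subtracting 6 ⇒ sub: x - 3 = 0.
Step 5. [x - 3 = 0] -3 is outermost — add 3 both sides. So sub: x = 3.

Answer: x ∈ {3}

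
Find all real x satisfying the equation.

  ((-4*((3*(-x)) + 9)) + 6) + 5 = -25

Step 1. [((-4*((3*(-x)) + 9)) + 6) + 5 = -25] the outer +5 inverts by subtracting 5. So sub: (-4*((3*(-x)) + 9)) + 6 = -30.
Step 2. [(-4*((3*(-x)) + 9)) + 6 = -30] subtract 6: x sits inside (… + 6) ⇒ sub: -4*((3*(-x)) + 9) = -36.
Step 3. [-4*((3*(-x)) + 9) = -36] -4 out front; divide by -4 ⇒ div: (3*(-x)) + 9 = 9.
Step 4. [(3*(-x)) + 9 = 9] 3 divides every term; factor it out, so factor: (-x) + 3 = 3.
Step 5. [(-x) + 3 = 3] subtract 3: x sits inside (… + 3), so sub: -x = 0.
Step 6. [-x = 0] leading − — multiply by −1, so neg: x = 0.

Answer: x ∈ {0}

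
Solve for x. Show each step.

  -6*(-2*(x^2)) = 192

Step 1. [-6*(-2*(x^2)) = 192] -6 out front; divide by -6 ⇒ div: -2*(x^2) = -32.
Step 2. [-2*(x^2) = -32] -2·(inner) — divide through by -2. So div: x^2 = 16.
Step 3. [x^2 = 16] √ both sides: 16 ≥ 0 gives two branches, so sqrt: x = 4 or -4.

Answer: x ∈ {-4, 4}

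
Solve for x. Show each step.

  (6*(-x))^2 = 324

Step 1. [(6*(-x))^2 = 324] LHS squared, RHS 324 ≥ 0: apply √ (±) ⇒ sqrt: 6*(-x) = 18 or -18.
Step 2. [6*(-x) = 18 or -18] 6·(inner) — divide through by 6 ⇒ div: -x = 3 or -3.
Step 3. [-x = 3 or -3] flip signs both sides. So neg: x = -3 or 3.

Answer: x ∈ {-3, 3}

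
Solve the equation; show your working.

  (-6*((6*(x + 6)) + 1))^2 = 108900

Step 1. [(-6*((6*(x + 6)) + 1))^2 = 108900] 108900 ≥ 0, LHS is (·)² — take ±√ ⇒ sqrt: -6*((6*(x + 6)) + 1) = 330 or -330.
Step 2. [-6*((6*(x + 6)) + 1) = 330 or -330] leading coefficient -6: divide by -6, so div: (6*(x + 6)) + 1 = -55 or 55.
Step 3. [(6*(x + 6)) + 1 = -55 or 55] peel the +1: subtract 1 from each side ⇒ sub: 6*(x + 6) = -56 or 54.
Step 4. [6*(x + 6) = -56 or 54] divide by the outer 6 ⇒ div: x + 6 = -28/3 or 9.
Step 5. [x + 6 = -28/3 or 9] subtract 6: x sits inside (… + 6) ⇒ sub: x = -46/3 or 3.

Answer: x ∈ {-46/3, 3}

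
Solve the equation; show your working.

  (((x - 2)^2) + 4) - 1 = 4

Step 1. [(((x - 2)^2) + 4) - 1 = 4] the outer -1 inverts by adding 1, so sub: ((x - 2)^2) + 4 = 5.
Step 2. [((x - 2)^2) + 4 = 5] 4 comes off first (subtract 4). So sub: (x - 2)^2 = 1.
Step 3. [(x - 2)^2 = 1] 1 ≥ 0, LHS is (·)² — take ±√. So sqrt: x - 2 = 1 or -1.
Step 4. [x - 2 = 1 or -1] peel the -2: add 2 from each side. So sub: x = 3 or 1.

Answer: x ∈ {1, 3}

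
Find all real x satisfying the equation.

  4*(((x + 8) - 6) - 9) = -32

Step 1. [4*(((x + 8) - 6) - 9) = -32] leading coefficient 4: divide by 4 ⇒ div: ((x + 8) - 6) - 9 = -8.
Step 2. [((x + 8) - 6) - 9 = -8] add 9: x sits inside (… - 9). So sub: (x + 8) - 6 = 1.
Step 3. [(x + 8) - 6 = 1] add 6: x sits inside (… - 6) ⇒ sub: x + 8 = 7.
Step 4. [x + 8 = 7] subtract 8: x sits inside (… + 8) ⇒ sub: x = -1.

Answer: x ∈ {-1}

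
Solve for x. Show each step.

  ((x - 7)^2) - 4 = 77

Step 1. [((x - 7)^2) - 4 = 77] -4 is outermost — add 4 both sides, so sub: (x - 7)^2 = 81.
Step 2. [(x - 7)^2 = 81] 81 ≥ 0, LHS is (·)² — take ±√ ⇒ sqrt: x - 7 = 9 or -9.
Step 3. [x - 7 = 9 or -9] peel the -7: add 7 from each side. So sub: x = 16 or -2.

Answer: x ∈ {-2, 16}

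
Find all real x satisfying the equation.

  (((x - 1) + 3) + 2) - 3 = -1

Step 1. [(((x - 1) + 3) + 2) - 3 = -1] -3 is outermost — add 3 both sides ⇒ sub: ((x - 1) + 3) + 2 = 2.
Step 2. [((x - 1) + 3) + 2 = 2] the outer +2 inverts by subtracting 2, so sub: (x - 1) + 3 = 0.
Step 3. [(x - 1) + 3 = 0] subtract 3: x sits inside (… + 3) ⇒ sub: x - 1 = -3.
Step 4. [x - 1 = -3] -1 is outermost — add 1 both sides ⇒ sub: x = -2.

Answer: x ∈ {-2}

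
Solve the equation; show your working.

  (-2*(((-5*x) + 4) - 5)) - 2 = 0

Step 1. [(-2*(((-5*x) + 4) - 5)) - 2 = 0] -2 | LHS and -2 | 0: pull -2 out ⇒ factor: (((-5*x) + 4) - 5) + 1 = 0.
Step 2. [(((-5*x) + 4) - 5) + 1 = 0] peel the +1: subtract 1 from each side ⇒ sub: ((-5*x) + 4) - 5 = -1.
Step 3. [((-5*x) + 4) - 5 = -1] the outer -5 inverts by adding 5, so sub: (-5*x) + 4 = 4.
Step 4. [(-5*x) + 4 = 4] 4 comes off first (subtract 4). So sub: -5*x = 0.
Step 5. [-5*x = 0] leading coefficient -5: divide by -5. So div: x = 0.

Answer: x ∈ {0}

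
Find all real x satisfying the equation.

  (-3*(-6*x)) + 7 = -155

Step 1. [(-3*(-6*x)) + 7 = -155] subtract 7: x sits inside (… + 7) ⇒ sub: -3*(-6*x) = -162.
Step 2. [-3*(-6*x) = -162] leading coefficient -3: divide by -3, so div: -6*x = 54.
Step 3. [-6*x = 54] leading coefficient -6: divide by -6. So div: x = -9.

Answer: x ∈ {-9}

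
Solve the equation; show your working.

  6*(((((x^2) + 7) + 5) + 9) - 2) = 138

Step 1. [6*(((((x^2) + 7) + 5) + 9) - 2) = 138] 6·(inner) — divide through by 6 ⇒ div: ((((x^2) + 7) + 5) + 9) - 2 = 23.
Step 2. [((((x^2) + 7) + 5) + 9) - 2 = 23] peel the -2: add 2 from each side. So sub: (((x^2) + 7) + 5) + 9 = 25.
Step 3. [(((x^2) + 7) + 5) + 9 = 25] peel the +9: subtract 9 from each side ⇒ sub: ((x^2) + 7) + 5 = 16.
Step 4. [((x^2) + 7) + 5 = 16] subtract 5: x sits inside (… + 5) ⇒ sub: (x^2) + 7 = 11.
Step 5. [(x^2) + 7 = 11] 7 comes off first (subtract 7), so sub: x^2 = 4.
Step 6. [x^2 = 4] √ both sides: 4 ≥ 0 gives two branches ⇒ sqrt: x = 2 or -2.

Answer: x ∈ {-2, 2}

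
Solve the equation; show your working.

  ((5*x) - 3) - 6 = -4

Step 1. [((5*x) - 3) - 6 = -4] peel the -6: add 6 from each side, so sub: (5*x) - 3 = 2.
Step 2. [(5*x) - 3 = 2] peel the -3: add 3 from each side. So sub: 5*x = 5.
Step 3. [5*x = 5] divide by the outer 5 ⇒ div: x = 1.

Answer: x ∈ {1}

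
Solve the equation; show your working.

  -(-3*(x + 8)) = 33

Step 1. [-(-3*(x + 8)) = 33] flip signs both sides. So neg: -3*(x + 8) = -33.
Step 2. [-3*(x + 8) = -33] divide by the outer -3. So div: x + 8 = 11.
Step 3. [x + 8 = 11] the outer +8 inverts by subtracting 8, so sub: x = 3.

Answer: x ∈ {3}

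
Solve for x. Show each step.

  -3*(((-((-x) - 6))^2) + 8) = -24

Step 1. [-3*(((-((-x) - 6))^2) + 8) = -24] -3·(inner) — divide through by -3, so div: ((-((-x) - 6))^2) + 8 = 8.
Step 2. [((-((-x) - 6))^2) + 8 = 8] 8 comes off first (subtract 8), so sub: (-((-x) - 6))^2 = 0.
Step 3. [(-((-x) - 6))^2 = 0] 0 ≥ 0, LHS is (·)² — take ±√ ⇒ sqrt: -((-x) - 6) = 0.
Step 4. [-((-x) - 6) = 0] LHS negated; negate both sides. So neg: (-x) - 6 = 0.
Step 5. [(-x) - 6 = 0] the outer -6 inverts by adding 6, so sub: -x = 6.
Step 6. [-x = 6] LHS negated; negate both sides. So neg: x = -6.

Answer: x ∈ {-6}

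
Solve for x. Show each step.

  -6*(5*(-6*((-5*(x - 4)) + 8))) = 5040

Step 1. [-6*(5*(-6*((-5*(x - 4)) + 8))) = 5040] LHS = -6·(…); ÷-6 both sides, so div: 5*(-6*((-5*(x - 4)) + 8)) = -840.
Step 2. [5*(-6*((-5*(x - 4)) + 8)) = -840] 5·(inner) — divide through by 5 ⇒ div: -6*((-5*(x - 4)) + 8) = -168.
Step 3. [-6*((-5*(x - 4)) + 8) = -168] -6 out front; divide by -6, so div: (-5*(x - 4)) + 8 = 28.
Step 4. [(-5*(x - 4)) + 8 = 28] subtract 8: x sits inside (… + 8) ⇒ sub: -5*(x - 4) = 20.
Step 5. [-5*(x - 4) = 20] divide by the outer -5. So div: x - 4 = -4.
Step 6. [x - 4 = -4] -4 is outermost — add 4 both sides. So sub: x = 0.

Answer: x ∈ {0}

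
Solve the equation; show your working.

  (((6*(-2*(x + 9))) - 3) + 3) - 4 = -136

Step 1. [(((6*(-2*(x + 9))) - 3) + 3) - 4 = -136] add 4: x sits inside (… - 4), so sub: ((6*(-2*(x + 9))) - 3) + 3 = -132.
Step 2. [((6*(-2*(x + 9))) - 3) + 3 = -132] subtract 3: x sits inside (… + 3) ⇒ sub: (6*(-2*(x + 9))) - 3 = -135.
Step 3. [(6*(-2*(x + 9))) - 3 = -135] peel the -3: add 3 from each side. So sub: 6*(-2*(x + 9)) = -132.
Step 4. [6*(-2*(x + 9)) = -132] 6·(inner) — divide through by 6. So div: -2*(x + 9) = -22.
Step 5. [-2*(x + 9) = -22] leading coefficient -2: divide by -2. So div: x + 9 = 11.
Step 6. [x + 9 = 11] peel the +9: subtract 9 from each side. So sub: x = 2.

Answer: x ∈ {2}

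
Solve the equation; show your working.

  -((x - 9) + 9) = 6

Step 1. [-((x - 9) + 9) = 6] leading − — multiply by −1. So neg: (x - 9) + 9 = -6.
Step 2. [(x - 9) + 9 = -6] 9 comes off first (subtract 9). So sub: x - 9 = -15.
Step 3. [x - 9 = -15] peel the -9: add 9 from each side. So sub: x = -6.

Answer: x ∈ {-6}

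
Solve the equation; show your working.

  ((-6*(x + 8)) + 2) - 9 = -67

Step 1. [((-6*(x + 8)) + 2) - 9 = -67] the outer -9 inverts by adding 9. So sub: (-6*(x + 8)) + 2 = -58.
Step 2. [(-6*(x + 8)) + 2 = -58] peel the +2: subtract 2 from each side, so sub: -6*(x + 8) = -60.
Step 3. [-6*(x + 8) = -60] LHS = -6·(…); ÷-6 both sides ⇒ div: x + 8 = 10.
Step 4. [x + 8 = 10] subtract 8: x sits inside (… + 8). So sub: x = 2.

Answer: x ∈ {2}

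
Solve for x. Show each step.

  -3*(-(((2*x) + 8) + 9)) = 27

Step 1. [-3*(-(((2*x) + 8) + 9)) = 27] -3 out front; divide by -3. So div: -(((2*x) + 8) + 9) = -9.
Step 2. [-(((2*x) + 8) + 9) = -9] LHS negated; negate both sides ⇒ neg: ((2*x) + 8) + 9 = 9.
Step 3. [((2*x) + 8) + 9 = 9] subtract 9: x sits inside (… + 9) ⇒ sub: (2*x) + 8 = 0.
Step 4. [(2*x) + 8 = 0] 2 | LHS and 2 | 0: pull 2 out ⇒ factor: x + 4 = 0.
Step 5. [x + 4 = 0] subtract 4: x sits inside (… + 4) ⇒ sub: x = -4.

Answer: x ∈ {-4}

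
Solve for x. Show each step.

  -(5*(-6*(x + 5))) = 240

Step 1. [-(5*(-6*(x + 5))) = 240] flip signs both sides. So neg: 5*(-6*(x + 5)) = -240.
Step 2. [5*(-6*(x + 5)) = -240] leading coefficient 5: divide by 5, so div: -6*(x + 5) = -48.
Step 3. [-6*(x + 5) = -48] leading coefficient -6: divide by -6, so div: x + 5 = 8.
Step 4. [x + 5 = 8] 5 comes off first (subtract 5). So sub: x = 3.

Answer: x ∈ {3}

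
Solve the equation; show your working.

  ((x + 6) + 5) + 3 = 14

Step 1. [((x + 6) + 5) + 3 = 14] subtract 3: x sits inside (… + 3). So sub: (x + 6) + 5 = 11.
Step 2. [(x + 6) + 5 = 11] +5 is outermost — subtract 5 both sides. So sub: x + 6 = 6.
Step 3. [x + 6 = 6] subtract 6: x sits inside (… + 6), so sub: x = 0.

Answer: x ∈ {0}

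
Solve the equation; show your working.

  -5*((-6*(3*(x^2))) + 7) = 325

Step 1. [-5*((-6*(3*(x^2))) + 7) = 325] -5·(inner) — divide through by -5. So div: (-6*(3*(x^2))) + 7 = -65.
Step 2. [(-6*(3*(x^2))) + 7 = -65] +7 is outermost — subtract 7 both sides. So sub: -6*(3*(x^2)) = -72.
Step 3. [-6*(3*(x^2)) = -72] LHS = -6·(…); ÷-6 both sides ⇒ div: 3*(x^2) = 12.
Step 4. [3*(x^2) = 12] LHS = 3·(…); ÷3 both sides. So div: x^2 = 4.
Step 5. [x^2 = 4] √ both sides: 4 ≥ 0 gives two branches. So sqrt: x = 2 or -2.

Answer: x ∈ {-2, 2}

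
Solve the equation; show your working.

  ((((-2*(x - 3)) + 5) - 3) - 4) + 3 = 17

Step 1. [((((-2*(x - 3)) + 5) - 3) - 4) + 3 = 17] +3 is outermost — subtract 3 both sides, so sub: (((-2*(x - 3)) + 5) - 3) - 4 = 14.
Step 2. [(((-2*(x - 3)) + 5) - 3) - 4 = 14] 4 comes off first (add 4) ⇒ sub: ((-2*(x - 3)) + 5) - 3 = 18.
Step 3. [((-2*(x - 3)) + 5) - 3 = 18] 3 comes off first (add 3). So sub: (-2*(x - 3)) + 5 = 21.
Step 4. [(-2*(x - 3)) + 5 = 21] 5 comes off first (subtract 5), so sub: -2*(x - 3) = 16.
Step 5. [-2*(x - 3) = 16] LHS = -2·(…); ÷-2 both sides. So div: x - 3 = -8.
Step 6. [x - 3 = -8] -3 is outermost — add 3 both sides, so sub: x = -5.

Answer: x ∈ {-5}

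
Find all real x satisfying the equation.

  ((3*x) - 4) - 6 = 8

Step 1. [((3*x) - 4) - 6 = 8] 6 comes off first (add 6), so sub: (3*x) - 4 = 14.
Step 2. [(3*x) - 4 = 14] 4 comes off first (add 4), so sub: 3*x = 18.
Step 3. [3*x = 18] LHS = 3·(…); ÷3 both sides ⇒ div: x = 6.

Answer: x ∈ {6}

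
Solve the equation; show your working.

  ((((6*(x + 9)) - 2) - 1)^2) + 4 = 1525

Step 1. [((((6*(x + 9)) - 2) - 1)^2) + 4 = 1525] 4 comes off first (subtract 4), so sub: (((6*(x + 9)) - 2) - 1)^2 = 1521.
Step 2. [(((6*(x + 9)) - 2) - 1)^2 = 1521] LHS squared, RHS 1521 ≥ 0: apply √ (±). So sqrt: ((6*(x + 9)) - 2) - 1 = 39 or -39.
Step 3. [((6*(x + 9)) - 2) - 1 = 39 or -39] 1 comes off first (add 1). So sub: (6*(x + 9)) - 2 = 40 or -38.
Step 4. [(6*(x + 9)) - 2 = 40 or -38] 2 comes off first (add 2). So sub: 6*(x + 9) = 42 or -36.
Step 5. [6*(x + 9) = 42 or -36] 6·(inner) — divide through by 6. So div: x + 9 = 7 or -6.
Step 6. [x + 9 = 7 or -6] subtract 9: x sits inside (… + 9) ⇒ sub: x = -2 or -15.

Answer: x ∈ {-15, -2}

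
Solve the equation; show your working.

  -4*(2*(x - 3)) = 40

Step 1. [-4*(2*(x - 3)) = 40] -4·(inner) — divide through by -4 ⇒ div: 2*(x - 3) = -10.
Step 2. [2*(x - 3) = -10] 2 out front; divide by 2 ⇒ div: x - 3 = -5.
Step 3. [x - 3 = -5] -3 is outermost — add 3 both sides ⇒ sub: x = -2.

Answer: x ∈ {-2}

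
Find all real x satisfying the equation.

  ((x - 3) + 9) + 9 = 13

Step 1. [((x - 3) + 9) + 9 = 13] subtract 9: x sits inside (… + 9), so sub: (x - 3) + 9 = 4.
Step 2. [(x - 3) + 9 = 4] subtract 9: x sits inside (… + 9), so sub: x - 3 = -5.
Step 3. [x - 3 = -5] -3 is outermost — add 3 both sides ⇒ sub: x = -2.

Answer: x ∈ {-2}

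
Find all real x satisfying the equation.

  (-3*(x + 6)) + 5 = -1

Step 1. [(-3*(x + 6)) + 5 = -1] subtract 5: x sits inside (… + 5) ⇒ sub: -3*(x + 6) = -6.
Step 2. [-3*(x + 6) = -6] -3·(inner) — divide through by -3, so div: x + 6 = 2.
Step 3. [x + 6 = 2] +6 is outermost — subtract 6 both sides. So sub: x = -4.

Answer: x ∈ {-4}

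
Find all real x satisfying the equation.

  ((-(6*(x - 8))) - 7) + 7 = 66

Step 1. [((-(6*(x - 8))) - 7) + 7 = 66] the outer +7 inverts by subtracting 7, so sub: (-(6*(x - 8))) - 7 = 59.
Step 2. [(-(6*(x - 8))) - 7 = 59] the outer -7 inverts by adding 7 ⇒ sub: -(6*(x - 8)) = 66.
Step 3. [-(6*(x - 8)) = 66] LHS negated; negate both sides ⇒ neg: 6*(x - 8) = -66.
Step 4. [6*(x - 8) = -66] divide by the outer 6 ⇒ div: x - 8 = -11.
Step 5. [x - 8 = -11] the outer -8 inverts by adding 8, so sub: x = -3.

Answer: x ∈ {-3}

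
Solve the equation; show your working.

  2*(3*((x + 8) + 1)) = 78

Step 1. [2*(3*((x + 8) + 1)) = 78] 2·(inner) — divide through by 2, so div: 3*((x + 8) + 1) = 39.
Step 2. [3*((x + 8) + 1) = 39] LHS = 3·(…); ÷3 both sides, so div: (x + 8) + 1 = 13.
Step 3. [(x + 8) + 1 = 13] peel the +1: subtract 1 from each side ⇒ sub: x + 8 = 12.
Step 4. [x + 8 = 12] 8 comes off first (subtract 8) ⇒ sub: x = 4.

Answer: x ∈ {4}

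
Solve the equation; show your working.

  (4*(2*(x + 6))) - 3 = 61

Step 1. [(4*(2*(x + 6))) - 3 = 61] 3 comes off first (add 3), so sub: 4*(2*(x + 6)) = 64.
Step 2. [4*(2*(x + 6)) = 64] divide by the outer 4. So div: 2*(x + 6) = 16.
Step 3. [2*(x + 6) = 16] leading coefficient 2: divide by 2, so div: x + 6 = 8.
Step 4. [x + 6 = 8] subtract 6: x sits inside (… + 6) ⇒ sub: x = 2.

Answer: x ∈ {2}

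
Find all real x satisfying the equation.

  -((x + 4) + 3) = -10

Step 1. [-((x + 4) + 3) = -10] flip signs both sides. So neg: (x + 4) + 3 = 10.
Step 2. [(x + 4) + 3 = 10] +3 is outermost — subtract 3 both sides ⇒ sub: x + 4 = 7.
Step 3. [x + 4 = 7] subtract 4: x sits inside (… + 4). So sub: x = 3.

Answer: x ∈ {3}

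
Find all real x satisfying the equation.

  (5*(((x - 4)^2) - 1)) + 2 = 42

Step 1. [(5*(((x - 4)^2) - 1)) + 2 = 42] subtract 2: x sits inside (… + 2), so sub: 5*(((x - 4)^2) - 1) = 40.
Step 2. [5*(((x - 4)^2) - 1) = 40] 5·(inner) — divide through by 5. So div: ((x - 4)^2) - 1 = 8.
Step 3. [((x - 4)^2) - 1 = 8] add 1: x sits inside (… - 1) ⇒ sub: (x - 4)^2 = 9.
Step 4. [(x - 4)^2 = 9] 9 ≥ 0, LHS is (·)² — take ±√, so sqrt: x - 4 = 3 or -3.
Step 5. [x - 4 = 3 or -3] peel the -4: add 4 from each side. So sub: x = 7 or 1.

Answer: x ∈ {1, 7}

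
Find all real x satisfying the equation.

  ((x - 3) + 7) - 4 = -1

Step 1. [((x - 3) + 7) - 4 = -1] 4 comes off first (add 4), so sub: (x - 3) + 7 = 3.
Step 2. [(x - 3) + 7 = 3] 7 comes off first (subtract 7) ⇒ sub: x - 3 = -4.
Step 3. [x - 3 = -4] peel the -3: add 3 from each side ⇒ sub: x = -1.

Answer: x ∈ {-1}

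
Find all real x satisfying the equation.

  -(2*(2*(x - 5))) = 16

Step 1. [-(2*(2*(x - 5))) = 16] flip signs both sides, so neg: 2*(2*(x - 5)) = -16.
Step 2. [2*(2*(x - 5)) = -16] divide by the outer 2 ⇒ div: 2*(x - 5) = -8.
Step 3. [2*(x - 5) = -8] 2 out front; divide by 2. So div: x - 5 = -4.
Step 4. [x - 5 = -4] peel the -5: add 5 from each side. So sub: x = 1.

Answer: x ∈ {1}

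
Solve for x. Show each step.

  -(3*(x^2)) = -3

Step 1. [-(3*(x^2)) = -3] leading − — multiply by −1. So neg: 3*(x^2) = 3.
Step 2. [3*(x^2) = 3] divide by the outer 3 ⇒ div: x^2 = 1.
Step 3. [x^2 = 1] √ both sides: 1 ≥ 0 gives two branches ⇒ sqrt: x = 1 or -1.

Answer: x ∈ {-1, 1}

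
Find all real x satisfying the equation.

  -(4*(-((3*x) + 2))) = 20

Step 1. [-(4*(-((3*x) + 2))) = 20] flip signs both sides ⇒ neg: 4*(-((3*x) + 2)) = -20.
Step 2. [4*(-((3*x) + 2)) = -20] 4·(inner) — divide through by 4, so div: -((3*x) + 2) = -5.
Step 3. [-((3*x) + 2) = -5] leading − — multiply by −1 ⇒ neg: (3*x) + 2 = 5.
Step 4. [(3*x) + 2 = 5] 2 comes off first (subtract 2) ⇒ sub: 3*x = 3.
Step 5. [3*x = 3] leading coefficient 3: divide by 3 ⇒ div: x = 1.

Answer: x ∈ {1}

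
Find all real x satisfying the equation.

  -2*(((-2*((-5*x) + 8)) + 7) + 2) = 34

Step 1. [-2*(((-2*((-5*x) + 8)) + 7) + 2) = 34] leading coefficient -2: divide by -2, so div: ((-2*((-5*x) + 8)) + 7) + 2 = -17.
Step 2. [((-2*((-5*x) + 8)) + 7) + 2 = -17] subtract 2: x sits inside (… + 2) ⇒ sub: (-2*((-5*x) + 8)) + 7 = -19.
Step 3. [(-2*((-5*x) + 8)) + 7 = -19] the outer +7 inverts by subtracting 7, so sub: -2*((-5*x) + 8) = -26.
Step 4. [-2*((-5*x) + 8) = -26] LHS = -2·(…); ÷-2 both sides. So div: (-5*x) + 8 = 13.
Step 5. [(-5*x) + 8 = 13] peel the +8: subtract 8 from each side, so sub: -5*x = 5.
Step 6. [-5*x = 5] -5·(inner) — divide through by -5. So div: x = -1.

Answer: x ∈ {-1}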